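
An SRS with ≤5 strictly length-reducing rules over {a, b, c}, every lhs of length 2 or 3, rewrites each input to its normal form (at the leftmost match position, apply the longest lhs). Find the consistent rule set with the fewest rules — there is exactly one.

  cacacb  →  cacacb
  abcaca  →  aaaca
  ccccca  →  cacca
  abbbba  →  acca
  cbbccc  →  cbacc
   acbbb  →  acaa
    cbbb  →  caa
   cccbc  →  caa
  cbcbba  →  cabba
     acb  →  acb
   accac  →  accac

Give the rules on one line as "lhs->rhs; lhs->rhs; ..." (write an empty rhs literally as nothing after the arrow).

  | cacacb
  | abcaca => aaaca
  | ccccca => cacca
  | abbbba => aaaba => acca

aab->cc; bbb->aa; bc->a; ccc->ca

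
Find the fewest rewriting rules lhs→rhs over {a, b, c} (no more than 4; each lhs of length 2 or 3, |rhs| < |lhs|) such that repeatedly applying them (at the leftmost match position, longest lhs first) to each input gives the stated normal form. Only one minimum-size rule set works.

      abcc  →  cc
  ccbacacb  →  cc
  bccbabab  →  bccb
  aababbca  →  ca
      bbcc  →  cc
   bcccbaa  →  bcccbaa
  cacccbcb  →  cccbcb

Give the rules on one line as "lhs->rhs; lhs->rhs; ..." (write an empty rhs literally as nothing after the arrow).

ab->; ac->; bb->

  | abcc => cc
  | ccbacacb => ccbacb => ccbb => cc
  | bccbabab => bccbab => bccb
  | aababbca => aabbca => abca => ca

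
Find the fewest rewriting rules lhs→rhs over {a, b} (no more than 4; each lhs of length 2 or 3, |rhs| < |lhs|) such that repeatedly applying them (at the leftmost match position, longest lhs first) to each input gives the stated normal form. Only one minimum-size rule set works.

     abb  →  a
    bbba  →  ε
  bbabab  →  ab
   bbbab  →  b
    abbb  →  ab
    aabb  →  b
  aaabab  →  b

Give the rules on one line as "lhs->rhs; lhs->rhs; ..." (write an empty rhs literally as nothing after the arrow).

aa->b; ba->; bb->

  | abb => a
  | bbba => ba => ε
  | bbabab => abab => ab
  | bbbab => bab => b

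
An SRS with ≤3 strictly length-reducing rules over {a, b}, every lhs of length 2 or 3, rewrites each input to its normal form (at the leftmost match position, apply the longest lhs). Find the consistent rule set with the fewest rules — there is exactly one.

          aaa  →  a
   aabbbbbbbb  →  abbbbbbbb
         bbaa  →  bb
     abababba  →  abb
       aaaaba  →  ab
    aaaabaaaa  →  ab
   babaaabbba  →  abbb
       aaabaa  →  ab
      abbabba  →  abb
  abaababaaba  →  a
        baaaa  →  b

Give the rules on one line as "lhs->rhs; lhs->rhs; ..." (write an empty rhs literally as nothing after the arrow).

  | aaa => aa => a
  | aabbbbbbbb => abbbbbbbb
  | bbaa => bba => bb
  | abababba => aabba => abba => abb

aa->a; ba->b; bab->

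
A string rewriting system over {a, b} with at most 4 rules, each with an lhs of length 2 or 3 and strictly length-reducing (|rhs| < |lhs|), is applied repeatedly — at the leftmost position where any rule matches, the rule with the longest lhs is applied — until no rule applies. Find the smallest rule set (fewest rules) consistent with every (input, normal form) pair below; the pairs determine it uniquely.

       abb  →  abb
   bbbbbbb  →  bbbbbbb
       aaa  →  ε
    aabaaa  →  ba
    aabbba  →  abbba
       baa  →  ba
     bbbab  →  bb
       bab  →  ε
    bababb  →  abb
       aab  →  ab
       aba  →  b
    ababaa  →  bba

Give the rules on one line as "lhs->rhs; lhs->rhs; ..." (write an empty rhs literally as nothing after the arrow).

  | abb
  | bbbbbbb
  | aaa => ε
  | aabaaa => abaaa => baa => ba

aa->a; aaa->; aba->b; bab->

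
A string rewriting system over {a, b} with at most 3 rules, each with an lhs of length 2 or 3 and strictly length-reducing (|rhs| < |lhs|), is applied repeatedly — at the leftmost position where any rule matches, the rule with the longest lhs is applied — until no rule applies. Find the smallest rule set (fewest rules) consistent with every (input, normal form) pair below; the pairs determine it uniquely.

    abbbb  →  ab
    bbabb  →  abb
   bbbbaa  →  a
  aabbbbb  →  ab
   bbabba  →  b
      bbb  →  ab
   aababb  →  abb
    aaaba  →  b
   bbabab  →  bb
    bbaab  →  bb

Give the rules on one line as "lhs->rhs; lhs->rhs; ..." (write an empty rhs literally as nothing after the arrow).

  | abbbb => aabb => bbb => ab
  | bbabb => babb => abb
  | bbbbaa => abbaa => abaa => aaa => ba => a
  | aabbbbb => bbbbbb => abbbb => aabb => bbb => ab

aa->b; ba->a; bbb->ab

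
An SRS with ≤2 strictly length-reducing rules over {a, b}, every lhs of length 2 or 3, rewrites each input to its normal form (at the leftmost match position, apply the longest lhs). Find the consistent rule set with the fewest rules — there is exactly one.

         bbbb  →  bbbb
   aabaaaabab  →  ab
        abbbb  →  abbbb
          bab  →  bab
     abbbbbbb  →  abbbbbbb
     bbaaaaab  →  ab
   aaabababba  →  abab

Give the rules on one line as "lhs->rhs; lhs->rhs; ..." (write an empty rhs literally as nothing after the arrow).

aa->; bba->a

  | bbbb
  | aabaaaabab => baaaabab => baabab => bbab => ab
  | abbbb
  | bab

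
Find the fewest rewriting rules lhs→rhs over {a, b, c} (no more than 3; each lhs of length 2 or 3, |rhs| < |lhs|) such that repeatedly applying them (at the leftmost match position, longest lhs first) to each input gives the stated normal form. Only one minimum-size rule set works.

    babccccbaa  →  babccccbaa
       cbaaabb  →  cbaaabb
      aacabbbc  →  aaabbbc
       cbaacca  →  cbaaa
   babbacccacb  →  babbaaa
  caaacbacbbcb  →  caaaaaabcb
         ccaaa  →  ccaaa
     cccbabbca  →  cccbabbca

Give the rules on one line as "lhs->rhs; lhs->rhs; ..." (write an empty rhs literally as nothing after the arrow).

ac->a; acb->aa

  | babccccbaa
  | cbaaabb
  | aacabbbc => aaabbbc
  | cbaacca => cbaaca => cbaaa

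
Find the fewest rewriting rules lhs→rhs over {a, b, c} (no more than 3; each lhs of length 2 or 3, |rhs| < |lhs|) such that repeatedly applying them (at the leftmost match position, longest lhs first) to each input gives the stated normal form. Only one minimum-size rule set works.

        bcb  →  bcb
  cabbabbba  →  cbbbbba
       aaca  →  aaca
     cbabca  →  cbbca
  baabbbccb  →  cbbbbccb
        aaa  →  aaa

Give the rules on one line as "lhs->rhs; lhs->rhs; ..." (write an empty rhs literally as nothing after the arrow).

ab->b; baa->cb

  | bcb
  | cabbabbba => cbbabbba => cbbbbba
  | aaca
  | cbabca => cbbca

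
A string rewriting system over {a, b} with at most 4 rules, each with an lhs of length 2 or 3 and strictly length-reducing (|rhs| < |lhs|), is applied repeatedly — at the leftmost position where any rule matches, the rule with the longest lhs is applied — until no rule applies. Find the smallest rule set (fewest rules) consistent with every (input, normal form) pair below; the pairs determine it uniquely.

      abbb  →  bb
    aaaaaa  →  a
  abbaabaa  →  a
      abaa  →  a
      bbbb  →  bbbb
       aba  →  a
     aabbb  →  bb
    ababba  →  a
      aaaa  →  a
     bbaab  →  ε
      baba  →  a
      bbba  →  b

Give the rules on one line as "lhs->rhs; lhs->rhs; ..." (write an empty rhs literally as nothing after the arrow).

aa->a; ab->; ba->a; bba->

  | abbb => bb
  | aaaaaa => aaaaa => aaaa => aaa => aa => a
  | abbaabaa => baabaa => aabaa => abaa => aa => a
  | abaa => aa => a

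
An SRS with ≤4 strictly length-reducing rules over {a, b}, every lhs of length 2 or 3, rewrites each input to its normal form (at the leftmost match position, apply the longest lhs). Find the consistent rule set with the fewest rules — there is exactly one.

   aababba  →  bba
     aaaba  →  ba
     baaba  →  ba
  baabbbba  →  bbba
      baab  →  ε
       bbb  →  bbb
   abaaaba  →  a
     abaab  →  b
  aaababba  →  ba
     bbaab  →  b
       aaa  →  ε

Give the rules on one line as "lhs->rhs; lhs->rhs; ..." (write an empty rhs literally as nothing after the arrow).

aaa->; ab->b; aba->; bab->

  | aababba => abba => bba
  | aaaba => ba
  | baaba => ba
  | baabbbba => babbbba => bbba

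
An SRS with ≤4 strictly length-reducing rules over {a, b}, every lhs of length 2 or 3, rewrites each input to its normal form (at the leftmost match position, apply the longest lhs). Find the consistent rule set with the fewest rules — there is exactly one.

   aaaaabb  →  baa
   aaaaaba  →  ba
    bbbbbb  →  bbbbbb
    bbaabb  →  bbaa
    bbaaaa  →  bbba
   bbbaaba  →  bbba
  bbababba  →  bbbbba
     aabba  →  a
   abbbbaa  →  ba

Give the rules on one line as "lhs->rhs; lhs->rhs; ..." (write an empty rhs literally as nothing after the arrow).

  | aaaaabb => baabb => baab => baa
  | aaaaaba => baaba => bab => ba
  | bbbbbb
  | bbaabb => bbaab => bbaa

aaa->b; ab->a; aba->b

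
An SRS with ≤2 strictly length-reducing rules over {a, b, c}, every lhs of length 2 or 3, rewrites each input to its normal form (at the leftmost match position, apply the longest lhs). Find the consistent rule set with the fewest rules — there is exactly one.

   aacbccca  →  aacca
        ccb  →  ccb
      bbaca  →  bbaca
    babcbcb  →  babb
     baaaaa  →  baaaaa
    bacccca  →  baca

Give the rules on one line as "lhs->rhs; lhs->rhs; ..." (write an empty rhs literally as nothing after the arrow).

cbc->; ccc->

  | aacbccca => aacca
  | ccb
  | bbaca
  | babcbcb => babb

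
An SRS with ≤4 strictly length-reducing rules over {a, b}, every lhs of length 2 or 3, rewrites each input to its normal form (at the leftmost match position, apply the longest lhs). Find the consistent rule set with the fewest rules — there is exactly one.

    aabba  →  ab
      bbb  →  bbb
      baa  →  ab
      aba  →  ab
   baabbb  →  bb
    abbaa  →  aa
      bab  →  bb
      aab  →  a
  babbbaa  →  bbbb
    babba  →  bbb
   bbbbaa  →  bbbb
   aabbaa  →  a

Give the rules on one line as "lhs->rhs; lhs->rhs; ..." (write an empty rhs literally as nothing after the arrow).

  | aabba => aba => ab
  | bbb
  | baa => ab
  | aba => ab

aab->a; abb->; ba->b; baa->ab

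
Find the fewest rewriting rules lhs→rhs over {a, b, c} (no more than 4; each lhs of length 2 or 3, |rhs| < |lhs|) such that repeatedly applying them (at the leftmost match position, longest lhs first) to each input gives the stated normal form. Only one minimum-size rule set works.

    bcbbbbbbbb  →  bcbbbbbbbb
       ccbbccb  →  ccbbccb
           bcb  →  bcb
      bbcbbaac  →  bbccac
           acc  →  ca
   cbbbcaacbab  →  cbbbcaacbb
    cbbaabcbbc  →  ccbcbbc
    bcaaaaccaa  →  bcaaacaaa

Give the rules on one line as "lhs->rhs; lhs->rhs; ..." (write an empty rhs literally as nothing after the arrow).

ab->b; acc->ca; bba->c

  | bcbbbbbbbb
  | ccbbccb
  | bcb
  | bbcbbaac => bbccac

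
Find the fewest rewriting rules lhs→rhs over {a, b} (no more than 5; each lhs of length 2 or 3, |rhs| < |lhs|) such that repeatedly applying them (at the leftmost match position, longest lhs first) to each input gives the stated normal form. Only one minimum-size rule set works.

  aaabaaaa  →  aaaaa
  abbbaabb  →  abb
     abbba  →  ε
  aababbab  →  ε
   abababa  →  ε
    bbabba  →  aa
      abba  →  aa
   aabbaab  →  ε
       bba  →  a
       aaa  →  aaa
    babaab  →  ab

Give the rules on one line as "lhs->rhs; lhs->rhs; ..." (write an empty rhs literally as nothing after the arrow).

aab->; aba->; ba->a; bba->a

  | aaabaaaa => aaaaa
  | abbbaabb => abaabb => abb
  | abbba => aba => ε
  | aababbab => abbab => aab => ε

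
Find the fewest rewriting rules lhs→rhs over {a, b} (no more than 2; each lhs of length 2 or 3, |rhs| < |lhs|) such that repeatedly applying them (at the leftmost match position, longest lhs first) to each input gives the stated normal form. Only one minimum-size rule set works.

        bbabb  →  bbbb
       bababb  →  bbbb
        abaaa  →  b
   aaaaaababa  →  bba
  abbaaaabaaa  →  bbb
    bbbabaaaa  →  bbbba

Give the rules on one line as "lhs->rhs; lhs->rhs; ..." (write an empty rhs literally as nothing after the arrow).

  | bbabb => bbbb
  | bababb => bbabb => bbbb
  | abaaa => baaa => b
  | aaaaaababa => aaababa => baba => bba

aaa->; ab->b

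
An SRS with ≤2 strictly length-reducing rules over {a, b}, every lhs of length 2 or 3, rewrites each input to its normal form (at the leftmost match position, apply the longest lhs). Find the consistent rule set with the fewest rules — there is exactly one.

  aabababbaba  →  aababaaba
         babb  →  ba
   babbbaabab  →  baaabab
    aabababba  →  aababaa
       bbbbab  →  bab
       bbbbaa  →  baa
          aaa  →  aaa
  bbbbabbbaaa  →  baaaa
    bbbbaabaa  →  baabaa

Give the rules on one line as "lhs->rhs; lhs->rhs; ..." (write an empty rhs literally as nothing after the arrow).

bb->; bbb->

  | aabababbaba => aababaaba
  | babb => ba
  | babbbaabab => baaabab
  | aabababba => aababaa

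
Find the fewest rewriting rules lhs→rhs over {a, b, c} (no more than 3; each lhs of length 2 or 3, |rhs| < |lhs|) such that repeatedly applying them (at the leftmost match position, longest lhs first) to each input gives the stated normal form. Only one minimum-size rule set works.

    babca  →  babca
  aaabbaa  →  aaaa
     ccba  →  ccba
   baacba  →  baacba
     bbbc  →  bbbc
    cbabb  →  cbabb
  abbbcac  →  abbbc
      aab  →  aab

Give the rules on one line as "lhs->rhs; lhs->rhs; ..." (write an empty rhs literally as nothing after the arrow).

bba->; cac->c

  | babca
  | aaabbaa => aaaa
  | ccba
  | baacba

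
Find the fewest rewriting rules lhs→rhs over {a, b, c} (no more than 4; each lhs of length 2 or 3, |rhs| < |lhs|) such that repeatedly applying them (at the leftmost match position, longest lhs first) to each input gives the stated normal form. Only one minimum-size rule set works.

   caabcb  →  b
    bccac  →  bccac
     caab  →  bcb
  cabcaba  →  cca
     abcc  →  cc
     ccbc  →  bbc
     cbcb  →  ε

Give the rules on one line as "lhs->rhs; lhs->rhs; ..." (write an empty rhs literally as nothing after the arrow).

ab->; caa->bc; cbc->a; ccb->bb

  | caabcb => bcbcb => bab => b
  | bccac
  | caab => bcb
  | cabcaba => ccaba => cca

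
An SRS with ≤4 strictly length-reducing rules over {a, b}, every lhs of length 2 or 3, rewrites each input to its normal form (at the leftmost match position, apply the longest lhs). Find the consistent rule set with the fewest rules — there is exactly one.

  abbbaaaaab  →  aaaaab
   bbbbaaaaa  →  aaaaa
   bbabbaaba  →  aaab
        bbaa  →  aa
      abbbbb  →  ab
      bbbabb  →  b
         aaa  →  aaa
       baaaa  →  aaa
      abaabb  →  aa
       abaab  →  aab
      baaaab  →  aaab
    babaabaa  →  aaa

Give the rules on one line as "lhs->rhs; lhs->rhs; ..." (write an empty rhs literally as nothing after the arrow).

  | abbbaaaaab => abaaaaab => aaaaab
  | bbbbaaaaa => bbaaaaa => aaaaa
  | bbabbaaba => abbaaba => aaaba => aaab
  | bbaa => aa

ba->b; baa->a; bb->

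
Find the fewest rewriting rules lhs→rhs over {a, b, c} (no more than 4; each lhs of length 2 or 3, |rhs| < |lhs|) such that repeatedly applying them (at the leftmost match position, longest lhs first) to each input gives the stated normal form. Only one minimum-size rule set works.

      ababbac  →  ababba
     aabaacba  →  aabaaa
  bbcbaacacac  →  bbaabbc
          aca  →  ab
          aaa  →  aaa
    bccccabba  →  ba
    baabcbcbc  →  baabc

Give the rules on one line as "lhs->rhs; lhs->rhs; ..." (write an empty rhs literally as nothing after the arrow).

  | ababbac => ababba
  | aabaacba => aabaaa
  | bbcbaacacac => bbaacacac => bbaabcac => bbaabbc
  | aca => ab

bac->ba; ca->b; cb->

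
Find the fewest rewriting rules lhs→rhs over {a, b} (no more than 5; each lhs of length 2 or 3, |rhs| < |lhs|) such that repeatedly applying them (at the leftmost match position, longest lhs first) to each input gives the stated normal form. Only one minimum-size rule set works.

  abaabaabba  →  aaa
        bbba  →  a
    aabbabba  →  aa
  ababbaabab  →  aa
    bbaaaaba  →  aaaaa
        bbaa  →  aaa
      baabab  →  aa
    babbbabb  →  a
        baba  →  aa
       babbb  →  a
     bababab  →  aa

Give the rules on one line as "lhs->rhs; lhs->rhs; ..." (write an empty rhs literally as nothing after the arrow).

  | abaabaabba => aabaabba => aaabba => aaaba => aaa
  | bbba => aba => a
  | aabbabba => aababba => aabba => aaba => aa
  | ababbaabab => abbaabab => abaabab => aabab => aab => aa

ab->a; aba->a; ba->b; bb->a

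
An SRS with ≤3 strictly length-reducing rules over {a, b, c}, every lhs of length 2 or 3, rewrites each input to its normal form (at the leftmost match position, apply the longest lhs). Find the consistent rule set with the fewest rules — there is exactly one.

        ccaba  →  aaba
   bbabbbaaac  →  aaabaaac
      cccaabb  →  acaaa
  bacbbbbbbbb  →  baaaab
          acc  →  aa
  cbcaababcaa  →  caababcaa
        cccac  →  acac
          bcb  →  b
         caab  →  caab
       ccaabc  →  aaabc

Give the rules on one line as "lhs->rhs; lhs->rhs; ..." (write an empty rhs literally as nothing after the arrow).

  | ccaba => aaba
  | bbabbbaaac => aabbbaaac => aaabaaac
  | cccaabb => acaabb => acaaa
  | bacbbbbbbbb => babbbbbbb => baabbbbb => baaabbb => baaaab

bb->a; cb->; cc->a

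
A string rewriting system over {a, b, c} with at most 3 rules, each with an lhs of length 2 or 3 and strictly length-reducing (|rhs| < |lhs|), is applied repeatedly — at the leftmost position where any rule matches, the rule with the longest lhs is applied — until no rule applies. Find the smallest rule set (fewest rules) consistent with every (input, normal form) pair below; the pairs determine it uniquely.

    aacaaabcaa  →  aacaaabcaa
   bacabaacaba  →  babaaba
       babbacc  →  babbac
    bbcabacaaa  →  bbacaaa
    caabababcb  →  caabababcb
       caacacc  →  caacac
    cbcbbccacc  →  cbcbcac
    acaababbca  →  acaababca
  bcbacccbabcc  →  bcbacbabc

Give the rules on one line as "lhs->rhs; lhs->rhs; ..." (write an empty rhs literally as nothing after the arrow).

bbc->bc; cab->b; cc->c

  | aacaaabcaa
  | bacabaacaba => babaacaba => babaaba
  | babbacc => babbac
  | bbcabacaaa => bcabacaaa => bbacaaa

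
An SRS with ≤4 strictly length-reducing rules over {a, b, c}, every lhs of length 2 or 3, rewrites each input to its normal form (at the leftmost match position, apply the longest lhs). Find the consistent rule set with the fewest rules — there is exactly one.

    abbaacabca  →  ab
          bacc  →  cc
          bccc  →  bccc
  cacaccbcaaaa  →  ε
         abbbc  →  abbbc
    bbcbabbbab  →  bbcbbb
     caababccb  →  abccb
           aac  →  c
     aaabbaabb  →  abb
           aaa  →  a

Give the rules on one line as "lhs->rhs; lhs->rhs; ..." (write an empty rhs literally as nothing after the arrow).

aa->; ba->; ca->

  | abbaacabca => abacabca => acabca => abca => ab
  | bacc => cc
  | bccc
  | cacaccbcaaaa => caccbcaaaa => ccbcaaaa => ccbaaa => ccaa => ca => ε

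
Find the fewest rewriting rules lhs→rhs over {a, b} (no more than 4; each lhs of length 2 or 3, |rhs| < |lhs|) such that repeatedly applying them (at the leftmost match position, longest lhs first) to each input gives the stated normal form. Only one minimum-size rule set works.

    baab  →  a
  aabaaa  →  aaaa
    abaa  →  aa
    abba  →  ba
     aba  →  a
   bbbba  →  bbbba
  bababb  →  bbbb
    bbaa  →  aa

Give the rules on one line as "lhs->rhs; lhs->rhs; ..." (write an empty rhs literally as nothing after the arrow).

ab->; baa->aa; bab->bb

  | baab => aab => a
  | aabaaa => aaaa
  | abaa => aa
  | abba => ba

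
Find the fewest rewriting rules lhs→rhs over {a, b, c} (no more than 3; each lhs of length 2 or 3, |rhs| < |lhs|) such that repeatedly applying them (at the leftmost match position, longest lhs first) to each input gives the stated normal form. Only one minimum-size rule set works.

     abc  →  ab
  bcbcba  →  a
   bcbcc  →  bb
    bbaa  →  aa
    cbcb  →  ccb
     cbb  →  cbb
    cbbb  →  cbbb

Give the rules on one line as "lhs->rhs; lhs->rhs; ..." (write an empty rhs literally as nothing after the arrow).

ba->a; bc->b; cbc->cc

  | abc => ab
  | bcbcba => bbcba => bbba => bba => ba => a
  | bcbcc => bbcc => bbc => bb
  | bbaa => baa => aa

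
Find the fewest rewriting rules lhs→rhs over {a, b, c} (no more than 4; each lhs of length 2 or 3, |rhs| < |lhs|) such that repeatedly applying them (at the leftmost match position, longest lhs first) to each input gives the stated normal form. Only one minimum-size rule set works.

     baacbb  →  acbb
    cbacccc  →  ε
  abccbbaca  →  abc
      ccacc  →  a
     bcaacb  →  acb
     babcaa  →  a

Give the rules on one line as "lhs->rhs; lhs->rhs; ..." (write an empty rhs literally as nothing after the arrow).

ba->c; ca->a; cc->

  | baacbb => cacbb => acbb
  | cbacccc => cccccc => cccc => cc => ε
  | abccbbaca => abbbaca => abbcca => abba => abc
  | ccacc => acc => a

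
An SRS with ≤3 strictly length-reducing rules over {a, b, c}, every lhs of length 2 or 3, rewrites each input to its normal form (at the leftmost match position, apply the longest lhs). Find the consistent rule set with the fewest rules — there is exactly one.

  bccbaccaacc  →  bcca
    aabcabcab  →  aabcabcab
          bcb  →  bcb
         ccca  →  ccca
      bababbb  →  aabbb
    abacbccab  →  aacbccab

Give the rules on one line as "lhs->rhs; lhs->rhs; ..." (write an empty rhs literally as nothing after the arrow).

acc->; ba->a

  | bccbaccaacc => bccaccaacc => bccaacc => bcca
  | aabcabcab
  | bcb
  | ccca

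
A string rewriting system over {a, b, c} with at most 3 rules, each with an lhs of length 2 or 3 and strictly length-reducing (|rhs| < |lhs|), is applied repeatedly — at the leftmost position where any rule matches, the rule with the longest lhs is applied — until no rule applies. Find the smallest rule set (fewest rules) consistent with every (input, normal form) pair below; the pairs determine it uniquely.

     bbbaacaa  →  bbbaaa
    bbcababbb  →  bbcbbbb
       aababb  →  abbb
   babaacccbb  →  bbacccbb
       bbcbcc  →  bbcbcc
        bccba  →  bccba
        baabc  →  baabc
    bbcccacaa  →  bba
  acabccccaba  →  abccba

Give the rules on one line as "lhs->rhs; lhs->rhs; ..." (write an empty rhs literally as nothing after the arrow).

aba->b; aca->a; cca->

  | bbbaacaa => bbbaaa
  | bbcababbb => bbcbbbb
  | aababb => abbb
  | babaacccbb => bbacccbb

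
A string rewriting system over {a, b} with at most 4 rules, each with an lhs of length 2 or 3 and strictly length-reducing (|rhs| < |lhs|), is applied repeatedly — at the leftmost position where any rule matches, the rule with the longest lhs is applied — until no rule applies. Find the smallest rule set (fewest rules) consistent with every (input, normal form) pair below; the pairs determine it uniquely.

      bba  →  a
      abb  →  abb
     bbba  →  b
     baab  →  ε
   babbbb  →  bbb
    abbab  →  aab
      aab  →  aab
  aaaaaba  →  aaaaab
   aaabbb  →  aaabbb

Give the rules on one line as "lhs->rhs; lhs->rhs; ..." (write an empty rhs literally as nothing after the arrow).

  | bba => a
  | abb
  | bbba => ba => b
  | baab => bab => ε

ba->b; bab->; bba->a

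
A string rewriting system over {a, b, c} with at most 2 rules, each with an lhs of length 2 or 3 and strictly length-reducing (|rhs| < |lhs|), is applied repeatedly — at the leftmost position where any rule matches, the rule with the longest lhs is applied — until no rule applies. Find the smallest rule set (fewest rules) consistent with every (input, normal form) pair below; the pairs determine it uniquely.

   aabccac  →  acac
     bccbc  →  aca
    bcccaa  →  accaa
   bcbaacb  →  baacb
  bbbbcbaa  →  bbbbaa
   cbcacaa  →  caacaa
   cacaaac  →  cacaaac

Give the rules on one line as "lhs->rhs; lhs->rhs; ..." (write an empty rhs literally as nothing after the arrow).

  | aabccac => abccac => bccac => acac
  | bccbc => acbc => aca
  | bcccaa => accaa
  | bcbaacb => abaacb => baacb

ab->b; bc->a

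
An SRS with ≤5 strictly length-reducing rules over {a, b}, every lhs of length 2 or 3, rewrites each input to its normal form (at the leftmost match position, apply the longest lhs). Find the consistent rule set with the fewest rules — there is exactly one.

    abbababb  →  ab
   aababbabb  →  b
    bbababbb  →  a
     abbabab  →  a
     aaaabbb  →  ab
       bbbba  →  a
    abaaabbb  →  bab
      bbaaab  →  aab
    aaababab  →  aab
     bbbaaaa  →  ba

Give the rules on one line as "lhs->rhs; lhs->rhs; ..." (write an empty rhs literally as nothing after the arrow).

  | abbababb => ababb => bbb => ab
  | aababbabb => abbbabb => babb => b
  | bbababbb => aababbb => abbbb => bb => a
  | abbabab => abab => bb => a

aaa->a; aba->b; abb->; bb->a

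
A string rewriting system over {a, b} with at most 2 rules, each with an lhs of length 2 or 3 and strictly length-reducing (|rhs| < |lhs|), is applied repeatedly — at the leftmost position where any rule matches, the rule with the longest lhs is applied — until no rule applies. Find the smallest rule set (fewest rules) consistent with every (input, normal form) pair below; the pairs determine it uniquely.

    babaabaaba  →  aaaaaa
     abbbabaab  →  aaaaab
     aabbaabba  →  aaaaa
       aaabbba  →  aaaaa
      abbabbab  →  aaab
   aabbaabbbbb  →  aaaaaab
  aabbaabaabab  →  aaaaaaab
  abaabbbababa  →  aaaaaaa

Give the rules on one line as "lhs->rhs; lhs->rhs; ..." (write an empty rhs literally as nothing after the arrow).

  | babaabaaba => abaabaaba => aaabaaba => aaaaaba => aaaaaa
  | abbbabaab => aababaab => aaabaab => aaaaab
  | aabbaabba => aabaabba => aaaabba => aaaaba => aaaaa
  | aaabbba => aaaaba => aaaaa

ba->a; bbb->ab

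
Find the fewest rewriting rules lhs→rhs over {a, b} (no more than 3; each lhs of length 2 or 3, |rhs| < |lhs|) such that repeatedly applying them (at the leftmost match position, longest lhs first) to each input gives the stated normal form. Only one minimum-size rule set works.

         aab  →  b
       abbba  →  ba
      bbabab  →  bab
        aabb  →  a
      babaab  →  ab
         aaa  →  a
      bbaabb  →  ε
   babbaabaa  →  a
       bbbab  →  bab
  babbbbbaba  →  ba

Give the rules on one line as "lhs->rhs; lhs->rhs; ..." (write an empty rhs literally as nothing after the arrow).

  | aab => b
  | abbba => aaba => ba
  | bbabab => aabab => bab
  | aabb => bb => a

aa->; aba->ba; bb->a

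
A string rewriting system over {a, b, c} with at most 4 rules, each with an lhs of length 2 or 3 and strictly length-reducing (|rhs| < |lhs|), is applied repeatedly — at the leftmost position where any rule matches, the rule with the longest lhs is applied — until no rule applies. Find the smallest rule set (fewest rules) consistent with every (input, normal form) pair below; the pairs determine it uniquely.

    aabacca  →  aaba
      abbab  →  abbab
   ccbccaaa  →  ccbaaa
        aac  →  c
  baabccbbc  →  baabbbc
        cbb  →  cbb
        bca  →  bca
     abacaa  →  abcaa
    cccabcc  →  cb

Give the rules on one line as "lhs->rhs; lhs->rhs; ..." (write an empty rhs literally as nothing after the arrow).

  | aabacca => aabcca => aaba
  | abbab
  | ccbccaaa => ccbaaa
  | aac => ac => c

ac->c; bcc->b; cca->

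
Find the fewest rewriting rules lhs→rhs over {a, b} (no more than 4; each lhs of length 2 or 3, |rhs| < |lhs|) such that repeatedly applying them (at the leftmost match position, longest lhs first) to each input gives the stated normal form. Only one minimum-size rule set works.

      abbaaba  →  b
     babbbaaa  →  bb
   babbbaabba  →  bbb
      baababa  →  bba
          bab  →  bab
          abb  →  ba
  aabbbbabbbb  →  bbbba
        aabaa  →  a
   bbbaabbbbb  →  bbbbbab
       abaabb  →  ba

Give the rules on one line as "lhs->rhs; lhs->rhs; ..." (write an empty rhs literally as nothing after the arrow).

  | abbaaba => baaaba => baba => b
  | babbbaaa => bbabaaa => bbaa => bb
  | babbbaabba => bbabaabba => bbabba => bbbaa => bbb
  | baababa => bababa => bba

aa->; aab->ab; aba->; abb->ba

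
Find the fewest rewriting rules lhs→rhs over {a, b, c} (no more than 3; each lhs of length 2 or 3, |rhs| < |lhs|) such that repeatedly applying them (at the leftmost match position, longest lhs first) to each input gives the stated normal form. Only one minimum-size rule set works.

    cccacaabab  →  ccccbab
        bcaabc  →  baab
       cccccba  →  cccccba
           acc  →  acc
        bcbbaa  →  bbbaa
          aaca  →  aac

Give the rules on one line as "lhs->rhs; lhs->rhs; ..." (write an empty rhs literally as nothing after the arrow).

  | cccacaabab => ccccaabab => ccccabab => ccccbab
  | bcaabc => baabc => baab
  | cccccba
  | acc

bc->b; ca->c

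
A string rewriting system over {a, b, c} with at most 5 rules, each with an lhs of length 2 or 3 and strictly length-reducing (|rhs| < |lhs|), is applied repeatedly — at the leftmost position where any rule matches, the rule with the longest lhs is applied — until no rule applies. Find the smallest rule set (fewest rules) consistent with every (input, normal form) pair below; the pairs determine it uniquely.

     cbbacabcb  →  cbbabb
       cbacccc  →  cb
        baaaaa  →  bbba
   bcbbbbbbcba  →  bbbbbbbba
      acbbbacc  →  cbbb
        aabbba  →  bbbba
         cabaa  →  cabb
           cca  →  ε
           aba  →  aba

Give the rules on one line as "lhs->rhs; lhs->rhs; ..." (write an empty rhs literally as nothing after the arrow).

aa->b; ac->c; bc->b; cca->

  | cbbacabcb => cbbcabcb => cbbabcb => cbbabb
  | cbacccc => cbcccc => cbccc => cbcc => cbc => cb
  | baaaaa => bbaaa => bbba
  | bcbbbbbbcba => bbbbbbbcba => bbbbbbbba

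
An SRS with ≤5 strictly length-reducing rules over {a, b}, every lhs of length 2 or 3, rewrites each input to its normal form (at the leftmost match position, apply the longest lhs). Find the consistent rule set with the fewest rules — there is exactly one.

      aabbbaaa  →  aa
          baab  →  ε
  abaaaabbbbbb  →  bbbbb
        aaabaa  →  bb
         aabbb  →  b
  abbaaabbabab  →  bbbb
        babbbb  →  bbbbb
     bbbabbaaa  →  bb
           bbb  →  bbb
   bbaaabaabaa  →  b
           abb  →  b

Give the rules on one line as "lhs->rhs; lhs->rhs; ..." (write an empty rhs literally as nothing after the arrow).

ab->; aba->bb; ba->; bab->bb

  | aabbbaaa => abbaaa => baaa => aa
  | baab => ab => ε
  | abaaaabbbbbb => bbaaabbbbbb => baabbbbbb => abbbbbb => bbbbb
  | aaabaa => aabba => aba => bb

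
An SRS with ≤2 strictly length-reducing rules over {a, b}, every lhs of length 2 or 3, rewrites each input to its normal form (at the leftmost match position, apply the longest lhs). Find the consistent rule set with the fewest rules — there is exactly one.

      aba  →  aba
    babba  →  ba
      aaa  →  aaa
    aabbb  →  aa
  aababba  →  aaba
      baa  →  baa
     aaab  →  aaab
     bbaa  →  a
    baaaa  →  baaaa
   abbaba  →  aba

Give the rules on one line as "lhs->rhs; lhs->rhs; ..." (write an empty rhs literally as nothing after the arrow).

  | aba
  | babba => ba
  | aaa
  | aabbb => aa

bba->; bbb->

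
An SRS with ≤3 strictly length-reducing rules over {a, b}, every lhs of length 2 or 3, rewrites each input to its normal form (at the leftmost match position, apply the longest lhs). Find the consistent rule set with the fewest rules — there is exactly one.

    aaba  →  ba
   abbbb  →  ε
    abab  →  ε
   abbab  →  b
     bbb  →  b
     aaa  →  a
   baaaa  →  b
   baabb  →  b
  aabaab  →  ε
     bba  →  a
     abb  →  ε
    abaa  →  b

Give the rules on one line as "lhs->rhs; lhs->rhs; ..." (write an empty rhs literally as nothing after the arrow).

  | aaba => ba
  | abbbb => bbbb => bb => ε
  | abab => bab => bb => ε
  | abbab => bbab => ab => b

aa->; ab->b; bb->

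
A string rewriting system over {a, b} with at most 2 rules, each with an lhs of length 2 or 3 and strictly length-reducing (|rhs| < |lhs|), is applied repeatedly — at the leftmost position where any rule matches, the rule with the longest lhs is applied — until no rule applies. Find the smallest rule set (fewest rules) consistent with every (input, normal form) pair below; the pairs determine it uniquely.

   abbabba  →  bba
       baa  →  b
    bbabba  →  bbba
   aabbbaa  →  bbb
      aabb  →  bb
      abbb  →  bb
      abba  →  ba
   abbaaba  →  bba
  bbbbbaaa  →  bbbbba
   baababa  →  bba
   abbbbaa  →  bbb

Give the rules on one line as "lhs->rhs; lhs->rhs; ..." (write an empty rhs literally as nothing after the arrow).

aa->; ab->

  | abbabba => babba => bba
  | baa => b
  | bbabba => bbba
  | aabbbaa => bbbaa => bbb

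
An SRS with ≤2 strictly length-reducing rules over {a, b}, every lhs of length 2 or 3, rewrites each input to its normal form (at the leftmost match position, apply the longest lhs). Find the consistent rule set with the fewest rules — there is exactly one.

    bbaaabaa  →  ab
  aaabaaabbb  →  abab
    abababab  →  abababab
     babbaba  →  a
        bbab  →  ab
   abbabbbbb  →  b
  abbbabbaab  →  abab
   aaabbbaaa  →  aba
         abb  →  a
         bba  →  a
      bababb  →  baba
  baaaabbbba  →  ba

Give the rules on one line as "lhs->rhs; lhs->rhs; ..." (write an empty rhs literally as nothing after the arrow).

aa->; bb->

  | bbaaabaa => aaabaa => abaa => ab
  | aaabaaabbb => abaaabbb => ababbb => abab
  | abababab
  | babbaba => baaba => bba => a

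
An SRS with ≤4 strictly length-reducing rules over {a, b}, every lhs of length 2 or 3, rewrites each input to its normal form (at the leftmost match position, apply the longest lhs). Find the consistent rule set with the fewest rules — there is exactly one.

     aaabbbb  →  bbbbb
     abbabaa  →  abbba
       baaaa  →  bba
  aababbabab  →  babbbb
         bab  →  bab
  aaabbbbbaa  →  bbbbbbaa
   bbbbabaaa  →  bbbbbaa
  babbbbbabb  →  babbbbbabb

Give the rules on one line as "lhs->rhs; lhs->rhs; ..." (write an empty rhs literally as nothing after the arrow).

aaa->b; aab->b; aba->b

  | aaabbbb => bbbbb
  | abbabaa => abbba
  | baaaa => bba
  | aababbabab => babbabab => babbbb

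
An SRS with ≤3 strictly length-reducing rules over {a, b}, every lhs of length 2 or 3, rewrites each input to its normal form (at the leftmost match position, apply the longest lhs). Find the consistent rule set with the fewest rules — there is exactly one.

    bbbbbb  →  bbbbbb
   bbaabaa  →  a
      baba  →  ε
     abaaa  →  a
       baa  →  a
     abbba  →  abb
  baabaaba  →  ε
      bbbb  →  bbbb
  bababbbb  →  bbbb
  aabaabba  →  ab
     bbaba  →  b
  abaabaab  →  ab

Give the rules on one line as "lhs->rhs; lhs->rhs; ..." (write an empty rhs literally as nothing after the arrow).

  | bbbbbb
  | bbaabaa => babaa => baa => a
  | baba => ba => ε
  | abaaa => aaa => a

aa->; ba->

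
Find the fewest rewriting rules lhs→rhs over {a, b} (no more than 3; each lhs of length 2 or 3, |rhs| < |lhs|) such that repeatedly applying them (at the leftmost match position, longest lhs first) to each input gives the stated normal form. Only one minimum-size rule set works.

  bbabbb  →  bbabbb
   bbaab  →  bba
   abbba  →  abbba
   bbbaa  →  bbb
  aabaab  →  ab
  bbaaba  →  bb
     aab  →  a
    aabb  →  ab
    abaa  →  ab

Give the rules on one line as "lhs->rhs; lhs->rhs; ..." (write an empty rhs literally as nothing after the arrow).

aa->; aab->a

  | bbabbb
  | bbaab => bba
  | abbba
  | bbbaa => bbb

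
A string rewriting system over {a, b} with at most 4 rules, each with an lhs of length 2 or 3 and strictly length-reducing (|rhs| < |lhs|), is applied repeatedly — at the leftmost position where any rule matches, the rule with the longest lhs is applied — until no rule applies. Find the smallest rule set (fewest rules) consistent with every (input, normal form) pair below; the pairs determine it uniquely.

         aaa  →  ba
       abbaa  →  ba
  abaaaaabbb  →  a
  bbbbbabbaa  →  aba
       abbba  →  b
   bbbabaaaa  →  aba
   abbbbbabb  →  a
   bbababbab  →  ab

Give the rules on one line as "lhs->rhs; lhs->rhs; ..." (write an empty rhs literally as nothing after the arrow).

  | aaa => ba
  | abbaa => aaaa => baa => ba
  | abaaaaabbb => abaaaabbb => abaaabbb => abaabbb => ababbb => abbb => aab => bb => a
  | bbbbbabbaa => abbbabbaa => aababbaa => bbabbaa => aabbaa => bbbaa => abaa => aba

aa->b; baa->ba; bab->b; bb->a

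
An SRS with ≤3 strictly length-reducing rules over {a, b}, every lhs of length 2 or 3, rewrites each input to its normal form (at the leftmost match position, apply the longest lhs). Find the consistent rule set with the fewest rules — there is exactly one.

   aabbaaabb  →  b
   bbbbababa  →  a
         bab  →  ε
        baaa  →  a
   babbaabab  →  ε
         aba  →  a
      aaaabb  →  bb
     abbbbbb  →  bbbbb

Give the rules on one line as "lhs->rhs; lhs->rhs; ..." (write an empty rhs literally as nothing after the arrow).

  | aabbaaabb => bbaaabb => baaabb => aaabb => abb => b
  | bbbbababa => bbbababa => bbababa => bababa => ababa => aba => a
  | bab => ab => ε
  | baaa => aaa => a

aa->; ab->; ba->a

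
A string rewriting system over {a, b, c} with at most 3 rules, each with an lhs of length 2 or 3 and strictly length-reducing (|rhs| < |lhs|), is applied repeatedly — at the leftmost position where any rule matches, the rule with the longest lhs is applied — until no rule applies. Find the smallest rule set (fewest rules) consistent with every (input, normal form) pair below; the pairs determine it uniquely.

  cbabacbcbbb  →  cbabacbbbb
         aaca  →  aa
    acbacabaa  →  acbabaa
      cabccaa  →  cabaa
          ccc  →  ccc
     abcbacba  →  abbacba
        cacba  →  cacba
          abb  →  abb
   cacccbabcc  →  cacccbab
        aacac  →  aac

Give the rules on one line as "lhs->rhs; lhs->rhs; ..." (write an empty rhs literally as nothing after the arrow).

aca->a; bc->b

  | cbabacbcbbb => cbabacbbbb
  | aaca => aa
  | acbacabaa => acbabaa
  | cabccaa => cabcaa => cabaa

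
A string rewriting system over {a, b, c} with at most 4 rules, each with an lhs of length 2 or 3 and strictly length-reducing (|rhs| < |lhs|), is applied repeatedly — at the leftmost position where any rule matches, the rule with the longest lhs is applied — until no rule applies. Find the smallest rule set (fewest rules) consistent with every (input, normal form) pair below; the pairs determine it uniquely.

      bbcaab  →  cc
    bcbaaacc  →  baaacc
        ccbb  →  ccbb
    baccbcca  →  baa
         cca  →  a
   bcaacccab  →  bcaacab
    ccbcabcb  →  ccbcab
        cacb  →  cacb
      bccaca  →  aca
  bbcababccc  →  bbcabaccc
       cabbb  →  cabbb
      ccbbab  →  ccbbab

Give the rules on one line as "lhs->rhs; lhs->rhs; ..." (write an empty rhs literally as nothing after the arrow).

  | bbcaab => bbcc => bcc => cc
  | bcbaaacc => baaacc
  | ccbb
  | baccbcca => bacccca => bacca => baa

aab->c; bcb->b; bcc->cc; cca->a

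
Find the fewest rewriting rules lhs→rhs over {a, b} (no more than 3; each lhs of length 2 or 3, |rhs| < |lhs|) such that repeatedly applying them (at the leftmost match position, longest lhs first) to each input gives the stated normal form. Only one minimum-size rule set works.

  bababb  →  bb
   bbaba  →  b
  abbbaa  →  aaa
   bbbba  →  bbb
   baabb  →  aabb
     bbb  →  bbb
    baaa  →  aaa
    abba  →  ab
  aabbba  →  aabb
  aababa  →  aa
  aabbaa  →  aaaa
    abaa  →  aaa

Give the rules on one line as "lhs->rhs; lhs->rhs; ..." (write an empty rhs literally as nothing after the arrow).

  | bababb => babb => bb
  | bbaba => bba => b
  | abbbaa => abbaa => abaa => aaa
  | bbbba => bbb

ba->; baa->aa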